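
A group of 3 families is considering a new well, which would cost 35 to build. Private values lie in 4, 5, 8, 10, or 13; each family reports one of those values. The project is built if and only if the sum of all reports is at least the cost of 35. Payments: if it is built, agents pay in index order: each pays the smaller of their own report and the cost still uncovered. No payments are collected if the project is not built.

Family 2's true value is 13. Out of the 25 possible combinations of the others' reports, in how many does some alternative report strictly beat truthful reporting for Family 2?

Others report (13, 13): truth gives 0; report 10 gives 3 > 0. Violating.
Others report (4, 4): truth gives 0; no alternative beats it.
Others report (4, 5): truth gives 0; no alternative beats it.
(Checking all 25 profiles: 1 has a profitable deviation, 24 do not.)

1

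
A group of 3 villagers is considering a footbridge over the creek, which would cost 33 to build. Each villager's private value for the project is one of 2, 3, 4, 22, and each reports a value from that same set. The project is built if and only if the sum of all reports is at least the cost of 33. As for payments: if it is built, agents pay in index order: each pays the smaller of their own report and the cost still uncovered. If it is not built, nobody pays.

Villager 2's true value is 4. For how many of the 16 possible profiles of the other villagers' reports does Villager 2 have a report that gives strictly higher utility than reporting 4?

1

Others report (22, 22): truth gives 0; report 2 gives 2 > 0. Violating.
Others report (2, 2): truth gives 0; no alternative beats it.
Others report (2, 3): truth gives 0; no alternative beats it.
(Checking all 16 profiles: 1 has a profitable deviation, 15 do not.)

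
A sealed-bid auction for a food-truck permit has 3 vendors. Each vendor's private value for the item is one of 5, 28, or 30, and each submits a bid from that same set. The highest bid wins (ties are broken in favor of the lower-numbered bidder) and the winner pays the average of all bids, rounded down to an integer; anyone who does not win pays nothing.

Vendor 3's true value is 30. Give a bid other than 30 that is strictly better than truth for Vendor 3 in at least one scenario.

28

Suppose Vendor 1 bids 5 and Vendor 2 bids 5.
Bid 30: wins, pays 13, utility 30 - 13 = 17.
Bid 28: wins, pays 12, utility 30 - 12 = 18.
So bidding 28 beats truth here (18 > 17).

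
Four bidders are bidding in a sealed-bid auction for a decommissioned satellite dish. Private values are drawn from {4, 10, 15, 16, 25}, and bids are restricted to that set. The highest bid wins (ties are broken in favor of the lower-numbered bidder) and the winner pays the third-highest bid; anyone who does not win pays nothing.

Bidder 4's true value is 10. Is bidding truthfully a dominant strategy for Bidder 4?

No

Consider the case where Bidder 1 bids 4, Bidder 2 bids 4 and Bidder 3 bids 10.
Truthful bid 10: loses, pays 0, utility 0.
Bid 15 instead: wins, pays 4, utility 10 - 4 = 6.
Since 6 > 0, bidding 15 is strictly better here, so truthful bidding is not dominant.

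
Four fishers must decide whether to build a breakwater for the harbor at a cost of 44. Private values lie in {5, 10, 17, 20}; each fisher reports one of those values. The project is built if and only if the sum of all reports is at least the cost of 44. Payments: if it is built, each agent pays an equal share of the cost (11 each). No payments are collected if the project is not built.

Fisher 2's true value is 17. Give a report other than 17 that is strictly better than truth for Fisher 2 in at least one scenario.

Suppose Fisher 1 reports 5, Fisher 3 reports 10 and Fisher 4 reports 10.
Report 17: project not built, utility 0.
Report 20: project built, pays 11, utility 17 - 11 = 6.
So reporting 20 beats truth here (6 > 0).

20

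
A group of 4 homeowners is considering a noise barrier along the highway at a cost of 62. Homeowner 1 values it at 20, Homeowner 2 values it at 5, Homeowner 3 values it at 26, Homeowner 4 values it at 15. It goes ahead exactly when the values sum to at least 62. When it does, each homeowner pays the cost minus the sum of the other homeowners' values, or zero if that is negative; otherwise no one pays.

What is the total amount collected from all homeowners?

Total value 66 ≥ cost 62, so it is built.
Homeowner 1: others sum to 46; max(0, 62 - 46) = 16.
Homeowner 2: others sum to 61; max(0, 62 - 61) = 1.
Homeowner 3: others sum to 40; max(0, 62 - 40) = 22.
Homeowner 4: others sum to 51; max(0, 62 - 51) = 11.
Total collected = 16 + 1 + 22 + 11 = 50.

50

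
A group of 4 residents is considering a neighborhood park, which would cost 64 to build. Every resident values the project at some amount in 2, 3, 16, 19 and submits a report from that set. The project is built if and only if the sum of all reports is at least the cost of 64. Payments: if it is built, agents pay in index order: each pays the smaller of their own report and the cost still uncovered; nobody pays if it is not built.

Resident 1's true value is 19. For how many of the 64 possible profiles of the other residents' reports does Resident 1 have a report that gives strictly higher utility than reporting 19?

8

Others report (16, 16, 16): truth gives 0; report 16 gives 3 > 0. Violating.
Others report (16, 16, 19): truth gives 0; report 16 gives 3 > 0. Violating.
Others report (16, 19, 16): truth gives 0; report 16 gives 3 > 0. Violating.
Others report (16, 19, 19): truth gives 0; report 16 gives 3 > 0. Violating.
Others report (2, 2, 2): truth gives 0; no alternative beats it.
Others report (2, 2, 3): truth gives 0; no alternative beats it.
(Checking all 64 profiles: 8 have a profitable deviation, 56 do not.)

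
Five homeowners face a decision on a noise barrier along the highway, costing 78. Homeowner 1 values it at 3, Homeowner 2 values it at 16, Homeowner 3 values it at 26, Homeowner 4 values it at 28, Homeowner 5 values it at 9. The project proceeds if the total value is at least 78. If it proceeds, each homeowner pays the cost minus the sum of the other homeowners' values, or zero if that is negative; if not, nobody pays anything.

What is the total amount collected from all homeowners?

63

Total value 82 ≥ cost 78, so it is built.
Homeowner 1: others sum to 79; max(0, 78 - 79) = 0.
Homeowner 2: others sum to 66; max(0, 78 - 66) = 12.
Homeowner 3: others sum to 56; max(0, 78 - 56) = 22.
Homeowner 4: others sum to 54; max(0, 78 - 54) = 24.
Homeowner 5: others sum to 73; max(0, 78 - 73) = 5.
Total collected = 0 + 12 + 22 + 24 + 5 = 63.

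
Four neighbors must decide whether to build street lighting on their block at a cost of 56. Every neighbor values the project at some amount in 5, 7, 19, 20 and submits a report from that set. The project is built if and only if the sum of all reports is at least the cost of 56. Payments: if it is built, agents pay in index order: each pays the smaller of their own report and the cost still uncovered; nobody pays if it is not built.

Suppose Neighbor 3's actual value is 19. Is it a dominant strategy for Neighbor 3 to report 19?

Consider the case where Neighbor 1 reports 19, Neighbor 2 reports 19 and Neighbor 4 reports 19.
Truthful report 19: project built, pays 18, utility 19 - 18 = 1.
Report 5 instead: project built, pays 5, utility 19 - 5 = 14.
Since 14 > 1, reporting 5 is strictly better here, so truthful reporting is not dominant.

No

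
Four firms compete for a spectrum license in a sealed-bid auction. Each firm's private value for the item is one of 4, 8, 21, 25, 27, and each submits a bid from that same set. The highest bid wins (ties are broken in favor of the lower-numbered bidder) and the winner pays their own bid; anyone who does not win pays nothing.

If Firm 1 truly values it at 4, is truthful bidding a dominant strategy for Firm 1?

Yes

Check each profile of the others' bids and compare truth against every alternative bid.
Others bid (4, 4, 4): truth gives 0, best alternative gives -4.
Others bid (4, 4, 8): truth gives 0, best alternative gives -4.
Others bid (4, 8, 4): truth gives 0, best alternative gives -4.
Others bid (4, 8, 8): truth gives 0, best alternative gives -4.
Others bid (8, 4, 4): truth gives 0, best alternative gives -4.
Others bid (8, 4, 8): truth gives 0, best alternative gives -4.
(Remaining 119 profiles checked similarly; truth is weakly best in each.)
In every case the truthful bid is at least as good as any alternative, so it is a dominant strategy.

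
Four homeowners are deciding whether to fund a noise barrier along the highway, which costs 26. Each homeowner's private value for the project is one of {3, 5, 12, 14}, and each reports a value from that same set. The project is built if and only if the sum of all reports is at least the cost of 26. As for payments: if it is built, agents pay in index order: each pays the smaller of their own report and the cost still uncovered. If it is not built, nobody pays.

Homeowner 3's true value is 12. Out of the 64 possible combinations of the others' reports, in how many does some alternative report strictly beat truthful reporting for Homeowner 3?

Others report (3, 5, 14): truth gives 0; report 5 gives 7 > 0. Violating.
Others report (3, 12, 12): truth gives 1; report 3 gives 9 > 1. Violating.
Others report (3, 12, 14): truth gives 1; report 3 gives 9 > 1. Violating.
Others report (3, 14, 5): truth gives 3; report 5 gives 7 > 3. Violating.
Others report (3, 3, 3): truth gives 0; no alternative beats it.
Others report (3, 3, 5): truth gives 0; no alternative beats it.
(Checking all 64 profiles: 28 have a profitable deviation, 36 do not.)

28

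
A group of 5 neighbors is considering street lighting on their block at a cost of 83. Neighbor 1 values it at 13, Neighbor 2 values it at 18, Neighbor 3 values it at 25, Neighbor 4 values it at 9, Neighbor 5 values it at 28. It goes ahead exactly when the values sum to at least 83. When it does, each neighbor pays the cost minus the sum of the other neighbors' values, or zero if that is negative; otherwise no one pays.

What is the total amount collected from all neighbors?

44

Total value 93 ≥ cost 83, so it is built.
Neighbor 1: others sum to 80; max(0, 83 - 80) = 3.
Neighbor 2: others sum to 75; max(0, 83 - 75) = 8.
Neighbor 3: others sum to 68; max(0, 83 - 68) = 15.
Neighbor 4: others sum to 84; max(0, 83 - 84) = 0.
Neighbor 5: others sum to 65; max(0, 83 - 65) = 18.
Total collected = 3 + 8 + 15 + 0 + 18 = 44.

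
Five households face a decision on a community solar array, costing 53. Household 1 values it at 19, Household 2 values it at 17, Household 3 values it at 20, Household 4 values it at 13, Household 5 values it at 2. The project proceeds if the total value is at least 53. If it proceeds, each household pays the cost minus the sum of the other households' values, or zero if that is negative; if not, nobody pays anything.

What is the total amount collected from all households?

Total value 71 ≥ cost 53, so it is built.
Household 1: others sum to 52; max(0, 53 - 52) = 1.
Household 2: others sum to 54; max(0, 53 - 54) = 0.
Household 3: others sum to 51; max(0, 53 - 51) = 2.
Household 4: others sum to 58; max(0, 53 - 58) = 0.
Household 5: others sum to 69; max(0, 53 - 69) = 0.
Total collected = 1 + 0 + 2 + 0 + 0 = 3.

3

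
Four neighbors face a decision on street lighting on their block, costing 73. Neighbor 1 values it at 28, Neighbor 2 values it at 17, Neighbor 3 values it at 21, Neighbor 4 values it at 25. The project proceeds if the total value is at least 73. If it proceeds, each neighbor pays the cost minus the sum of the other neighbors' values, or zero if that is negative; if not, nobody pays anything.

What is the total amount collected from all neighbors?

20

Total value 91 ≥ cost 73, so it is built.
Neighbor 1: others sum to 63; max(0, 73 - 63) = 10.
Neighbor 2: others sum to 74; max(0, 73 - 74) = 0.
Neighbor 3: others sum to 70; max(0, 73 - 70) = 3.
Neighbor 4: others sum to 66; max(0, 73 - 66) = 7.
Total collected = 10 + 0 + 3 + 7 = 20.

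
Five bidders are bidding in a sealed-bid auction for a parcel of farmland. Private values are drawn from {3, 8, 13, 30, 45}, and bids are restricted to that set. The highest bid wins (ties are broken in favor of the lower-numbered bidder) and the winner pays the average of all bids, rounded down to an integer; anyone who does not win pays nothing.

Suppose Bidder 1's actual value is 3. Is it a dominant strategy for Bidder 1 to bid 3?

Yes

Check each profile of the others' bids and compare truth against every alternative bid.
Others bid (8, 8, 8, 8): truth gives 0, best alternative gives -5.
Others bid (3, 8, 8, 8): truth gives 0, best alternative gives -4.
Others bid (8, 3, 8, 8): truth gives 0, best alternative gives -4.
Others bid (8, 8, 3, 8): truth gives 0, best alternative gives -4.
Others bid (8, 8, 8, 3): truth gives 0, best alternative gives -4.
Others bid (3, 3, 8, 8): truth gives 0, best alternative gives -3.
(Remaining 619 profiles checked similarly; truth is weakly best in each.)
In every case the truthful bid is at least as good as any alternative, so it is a dominant strategy.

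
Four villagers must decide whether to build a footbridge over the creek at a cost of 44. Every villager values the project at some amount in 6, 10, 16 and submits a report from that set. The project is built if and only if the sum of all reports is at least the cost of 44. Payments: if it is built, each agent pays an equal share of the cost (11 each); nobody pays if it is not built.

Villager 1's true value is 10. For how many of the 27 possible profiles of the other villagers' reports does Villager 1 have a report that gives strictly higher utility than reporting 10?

Others report (10, 10, 16): truth gives -1; report 6 gives 0 > -1. Violating.
Others report (10, 16, 10): truth gives -1; report 6 gives 0 > -1. Violating.
Others report (16, 10, 10): truth gives -1; report 6 gives 0 > -1. Violating.
Others report (6, 6, 6): truth gives 0; no alternative beats it.
Others report (6, 6, 10): truth gives 0; no alternative beats it.
(Checking all 27 profiles: 3 have a profitable deviation, 24 do not.)

3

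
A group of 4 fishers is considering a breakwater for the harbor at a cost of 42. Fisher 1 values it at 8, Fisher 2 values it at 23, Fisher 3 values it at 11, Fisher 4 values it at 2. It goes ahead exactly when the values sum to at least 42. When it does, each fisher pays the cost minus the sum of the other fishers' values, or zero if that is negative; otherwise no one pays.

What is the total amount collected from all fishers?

Total value 44 ≥ cost 42, so it is built.
Fisher 1: others sum to 36; max(0, 42 - 36) = 6.
Fisher 2: others sum to 21; max(0, 42 - 21) = 21.
Fisher 3: others sum to 33; max(0, 42 - 33) = 9.
Fisher 4: others sum to 42; max(0, 42 - 42) = 0.
Total collected = 6 + 21 + 9 + 0 = 36.

36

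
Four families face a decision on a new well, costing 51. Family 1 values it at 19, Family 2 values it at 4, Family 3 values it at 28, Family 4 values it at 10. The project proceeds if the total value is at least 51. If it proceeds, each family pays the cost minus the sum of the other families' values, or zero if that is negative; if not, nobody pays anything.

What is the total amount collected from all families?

Total value 61 ≥ cost 51, so it is built.
Family 1: others sum to 42; max(0, 51 - 42) = 9.
Family 2: others sum to 57; max(0, 51 - 57) = 0.
Family 3: others sum to 33; max(0, 51 - 33) = 18.
Family 4: others sum to 51; max(0, 51 - 51) = 0.
Total collected = 9 + 0 + 18 + 0 = 27.

27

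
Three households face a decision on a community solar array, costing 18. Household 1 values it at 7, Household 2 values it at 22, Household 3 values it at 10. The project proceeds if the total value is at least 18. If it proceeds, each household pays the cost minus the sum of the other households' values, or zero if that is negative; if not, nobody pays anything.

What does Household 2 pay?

1

Total value 39 ≥ cost 18, so the project is built.
The other households' values sum to 17.
Cost minus that sum is 18 - 17 = 1.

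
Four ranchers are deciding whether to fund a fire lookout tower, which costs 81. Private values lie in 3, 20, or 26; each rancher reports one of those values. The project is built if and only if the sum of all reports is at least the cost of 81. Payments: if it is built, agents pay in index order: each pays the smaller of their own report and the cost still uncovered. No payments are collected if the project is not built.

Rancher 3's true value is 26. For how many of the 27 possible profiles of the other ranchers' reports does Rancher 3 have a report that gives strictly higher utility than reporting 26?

7

Others report (20, 20, 26): truth gives 0; report 20 gives 6 > 0. Violating.
Others report (20, 26, 20): truth gives 0; report 20 gives 6 > 0. Violating.
Others report (20, 26, 26): truth gives 0; report 20 gives 6 > 0. Violating.
Others report (26, 20, 20): truth gives 0; report 20 gives 6 > 0. Violating.
Others report (3, 3, 3): truth gives 0; no alternative beats it.
Others report (3, 3, 20): truth gives 0; no alternative beats it.
(Checking all 27 profiles: 7 have a profitable deviation, 20 do not.)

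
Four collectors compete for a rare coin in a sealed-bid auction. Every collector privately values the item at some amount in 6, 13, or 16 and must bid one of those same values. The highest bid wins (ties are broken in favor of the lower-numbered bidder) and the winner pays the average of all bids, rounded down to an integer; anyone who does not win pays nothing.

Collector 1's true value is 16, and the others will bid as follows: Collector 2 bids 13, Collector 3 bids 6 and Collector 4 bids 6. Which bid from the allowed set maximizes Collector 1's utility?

13

Bid 6: loses, pays 0, utility 0.
Bid 13: wins, pays 9, utility 16 - 9 = 7.
Bid 16: wins, pays 10, utility 16 - 10 = 6.
The best choice is 13 with utility 7.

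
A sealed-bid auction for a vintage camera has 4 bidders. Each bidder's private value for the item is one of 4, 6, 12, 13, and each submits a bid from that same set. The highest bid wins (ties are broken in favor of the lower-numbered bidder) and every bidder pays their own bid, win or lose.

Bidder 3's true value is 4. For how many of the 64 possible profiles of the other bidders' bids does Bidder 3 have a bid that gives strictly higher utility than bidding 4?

2

Others bid (4, 4, 4): truth gives -4; bid 6 gives -2 > -4. Violating.
Others bid (4, 4, 6): truth gives -4; bid 6 gives -2 > -4. Violating.
Others bid (4, 4, 12): truth gives -4; no alternative beats it.
Others bid (4, 4, 13): truth gives -4; no alternative beats it.
(Checking all 64 profiles: 2 have a profitable deviation, 62 do not.)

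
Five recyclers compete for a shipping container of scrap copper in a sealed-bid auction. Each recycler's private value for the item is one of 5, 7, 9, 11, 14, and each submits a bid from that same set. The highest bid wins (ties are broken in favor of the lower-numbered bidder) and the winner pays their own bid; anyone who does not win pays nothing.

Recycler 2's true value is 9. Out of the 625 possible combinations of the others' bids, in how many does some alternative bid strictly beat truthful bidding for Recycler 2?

Others bid (5, 5, 5, 5): truth gives 0; bid 7 gives 2 > 0. Violating.
Others bid (5, 5, 5, 7): truth gives 0; bid 7 gives 2 > 0. Violating.
Others bid (5, 5, 7, 5): truth gives 0; bid 7 gives 2 > 0. Violating.
Others bid (5, 5, 7, 7): truth gives 0; bid 7 gives 2 > 0. Violating.
Others bid (5, 5, 5, 9): truth gives 0; no alternative beats it.
Others bid (5, 5, 5, 11): truth gives 0; no alternative beats it.
(Checking all 625 profiles: 8 have a profitable deviation, 617 do not.)

8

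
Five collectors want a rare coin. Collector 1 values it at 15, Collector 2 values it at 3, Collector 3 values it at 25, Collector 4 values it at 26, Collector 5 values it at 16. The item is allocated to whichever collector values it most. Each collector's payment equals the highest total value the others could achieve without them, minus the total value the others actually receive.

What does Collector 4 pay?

Collector 4 has the highest value and receives the item.
Without Collector 4, the item would go to the next-highest value, 25, so the others could achieve 25.
With Collector 4 present and winning, the others receive nothing, so their total is 0.
Payment = 25 - 0 = 25.

25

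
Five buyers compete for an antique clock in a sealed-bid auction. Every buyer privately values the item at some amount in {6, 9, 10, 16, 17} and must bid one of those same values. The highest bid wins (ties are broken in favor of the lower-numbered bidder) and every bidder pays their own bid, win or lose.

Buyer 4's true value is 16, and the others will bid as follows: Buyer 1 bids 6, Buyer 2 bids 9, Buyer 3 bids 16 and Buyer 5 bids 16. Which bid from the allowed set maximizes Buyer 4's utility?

Bid 6: loses but pays 6, utility -6.
Bid 9: loses but pays 9, utility -9.
Bid 10: loses but pays 10, utility -10.
Bid 16: loses but pays 16, utility -16.
Bid 17: wins, pays 17, utility 16 - 17 = -1.
The best choice is 17 with utility -1.

17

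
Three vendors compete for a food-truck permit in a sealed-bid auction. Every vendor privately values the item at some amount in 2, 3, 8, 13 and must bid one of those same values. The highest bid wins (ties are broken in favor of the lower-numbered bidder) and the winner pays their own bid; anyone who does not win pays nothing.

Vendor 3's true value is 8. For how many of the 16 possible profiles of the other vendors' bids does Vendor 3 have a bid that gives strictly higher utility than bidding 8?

Others bid (2, 2): truth gives 0; bid 3 gives 5 > 0. Violating.
Others bid (2, 3): truth gives 0; no alternative beats it.
Others bid (2, 8): truth gives 0; no alternative beats it.
(Checking all 16 profiles: 1 has a profitable deviation, 15 do not.)

1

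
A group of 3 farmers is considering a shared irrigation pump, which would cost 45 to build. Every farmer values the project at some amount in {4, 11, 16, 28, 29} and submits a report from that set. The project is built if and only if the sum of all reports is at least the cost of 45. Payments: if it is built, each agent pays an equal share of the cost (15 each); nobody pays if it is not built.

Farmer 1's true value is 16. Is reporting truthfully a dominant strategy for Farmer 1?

Consider the case where Farmer 2 reports 4 and Farmer 3 reports 16.
Truthful report 16: project not built, utility 0.
Report 28 instead: project built, pays 15, utility 16 - 15 = 1.
Since 1 > 0, reporting 28 is strictly better here, so truthful reporting is not dominant.

No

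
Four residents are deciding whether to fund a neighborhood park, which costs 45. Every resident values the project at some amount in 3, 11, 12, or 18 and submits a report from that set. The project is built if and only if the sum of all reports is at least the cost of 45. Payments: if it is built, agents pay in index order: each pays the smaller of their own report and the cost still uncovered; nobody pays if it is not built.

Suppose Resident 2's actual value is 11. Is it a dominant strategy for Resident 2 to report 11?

No

Consider the case where Resident 1 reports 11, Resident 3 reports 18 and Resident 4 reports 18.
Truthful report 11: project built, pays 11, utility 11 - 11 = 0.
Report 3 instead: project built, pays 3, utility 11 - 3 = 8.
Since 8 > 0, reporting 3 is strictly better here, so truthful reporting is not dominant.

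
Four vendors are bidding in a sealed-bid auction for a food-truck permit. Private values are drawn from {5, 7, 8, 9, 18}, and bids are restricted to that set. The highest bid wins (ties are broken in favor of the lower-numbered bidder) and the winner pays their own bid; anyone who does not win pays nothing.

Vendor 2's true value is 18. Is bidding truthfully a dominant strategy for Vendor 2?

Consider the case where Vendor 1 bids 5, Vendor 3 bids 5 and Vendor 4 bids 5.
Truthful bid 18: wins, pays 18, utility 18 - 18 = 0.
Bid 7 instead: wins, pays 7, utility 18 - 7 = 11.
Since 11 > 0, bidding 7 is strictly better here, so truthful bidding is not dominant.

No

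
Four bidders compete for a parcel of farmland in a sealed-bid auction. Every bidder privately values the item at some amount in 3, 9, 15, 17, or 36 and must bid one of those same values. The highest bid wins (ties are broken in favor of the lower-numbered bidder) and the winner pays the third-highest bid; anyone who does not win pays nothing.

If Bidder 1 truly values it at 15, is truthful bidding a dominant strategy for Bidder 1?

No

Consider the case where Bidder 2 bids 3, Bidder 3 bids 3 and Bidder 4 bids 17.
Truthful bid 15: loses, pays 0, utility 0.
Bid 17 instead: wins, pays 3, utility 15 - 3 = 12.
Since 12 > 0, bidding 17 is strictly better here, so truthful bidding is not dominant.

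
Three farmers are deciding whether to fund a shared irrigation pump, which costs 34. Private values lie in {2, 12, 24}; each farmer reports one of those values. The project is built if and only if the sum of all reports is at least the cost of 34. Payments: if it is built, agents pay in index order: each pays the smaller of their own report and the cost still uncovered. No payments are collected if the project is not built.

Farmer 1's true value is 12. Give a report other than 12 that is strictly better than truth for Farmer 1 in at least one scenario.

2

Suppose Farmer 2 reports 12 and Farmer 3 reports 24.
Report 12: project built, pays 12, utility 12 - 12 = 0.
Report 2: project built, pays 2, utility 12 - 2 = 10.
So reporting 2 beats truth here (10 > 0).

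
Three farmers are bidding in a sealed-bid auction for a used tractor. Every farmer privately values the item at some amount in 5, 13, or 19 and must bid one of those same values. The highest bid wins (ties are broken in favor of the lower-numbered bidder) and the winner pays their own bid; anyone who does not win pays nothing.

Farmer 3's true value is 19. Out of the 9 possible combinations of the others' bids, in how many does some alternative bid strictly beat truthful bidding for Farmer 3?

1

Others bid (5, 5): truth gives 0; bid 13 gives 6 > 0. Violating.
Others bid (5, 13): truth gives 0; no alternative beats it.
Others bid (5, 19): truth gives 0; no alternative beats it.
(Checking all 9 profiles: 1 has a profitable deviation, 8 do not.)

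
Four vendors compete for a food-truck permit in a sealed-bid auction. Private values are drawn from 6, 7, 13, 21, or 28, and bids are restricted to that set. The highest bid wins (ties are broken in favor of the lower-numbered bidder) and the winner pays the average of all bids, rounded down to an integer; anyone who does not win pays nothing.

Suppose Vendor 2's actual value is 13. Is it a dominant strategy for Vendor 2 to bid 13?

No

Consider the case where Vendor 1 bids 6, Vendor 3 bids 6 and Vendor 4 bids 6.
Truthful bid 13: wins, pays 7, utility 13 - 7 = 6.
Bid 7 instead: wins, pays 6, utility 13 - 6 = 7.
Since 7 > 6, bidding 7 is strictly better here, so truthful bidding is not dominant.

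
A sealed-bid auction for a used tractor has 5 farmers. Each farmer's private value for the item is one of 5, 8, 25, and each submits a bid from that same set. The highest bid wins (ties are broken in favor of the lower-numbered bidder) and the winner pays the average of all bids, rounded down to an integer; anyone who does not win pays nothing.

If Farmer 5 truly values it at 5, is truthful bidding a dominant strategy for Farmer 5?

Check each profile of the others' bids and compare truth against every alternative bid.
Others bid (5, 5, 5, 5): truth gives 0, best alternative gives 0.
Others bid (5, 5, 5, 8): truth gives 0, best alternative gives 0.
Others bid (5, 5, 5, 25): truth gives 0, best alternative gives 0.
Others bid (5, 5, 8, 5): truth gives 0, best alternative gives 0.
Others bid (5, 5, 8, 8): truth gives 0, best alternative gives 0.
Others bid (5, 5, 8, 25): truth gives 0, best alternative gives 0.
(Remaining 75 profiles checked similarly; truth is weakly best in each.)
In every case the truthful bid is at least as good as any alternative, so it is a dominant strategy.

Yes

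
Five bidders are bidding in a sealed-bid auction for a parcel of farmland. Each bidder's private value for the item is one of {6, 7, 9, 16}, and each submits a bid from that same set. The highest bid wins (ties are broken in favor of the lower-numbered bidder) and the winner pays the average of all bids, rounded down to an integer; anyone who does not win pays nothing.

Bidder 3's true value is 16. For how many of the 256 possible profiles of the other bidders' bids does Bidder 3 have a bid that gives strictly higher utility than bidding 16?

Others bid (6, 6, 6, 6): truth gives 8; bid 7 gives 10 > 8. Violating.
Others bid (6, 6, 6, 7): truth gives 8; bid 7 gives 10 > 8. Violating.
Others bid (6, 6, 6, 9): truth gives 8; bid 9 gives 9 > 8. Violating.
Others bid (6, 6, 7, 6): truth gives 8; bid 7 gives 10 > 8. Violating.
Others bid (6, 6, 6, 16): truth gives 6; no alternative beats it.
Others bid (6, 6, 7, 16): truth gives 6; no alternative beats it.
(Checking all 256 profiles: 36 have a profitable deviation, 220 do not.)

36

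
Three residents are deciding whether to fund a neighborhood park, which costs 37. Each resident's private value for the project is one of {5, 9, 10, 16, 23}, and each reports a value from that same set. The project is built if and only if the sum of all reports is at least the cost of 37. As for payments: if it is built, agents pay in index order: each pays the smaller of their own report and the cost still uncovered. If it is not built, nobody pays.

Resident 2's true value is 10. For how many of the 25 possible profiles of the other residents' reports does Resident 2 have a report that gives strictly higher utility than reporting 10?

Others report (5, 23): truth gives 0; report 9 gives 1 > 0. Violating.
Others report (9, 23): truth gives 0; report 5 gives 5 > 0. Violating.
Others report (10, 23): truth gives 0; report 5 gives 5 > 0. Violating.
Others report (16, 16): truth gives 0; report 5 gives 5 > 0. Violating.
Others report (5, 5): truth gives 0; no alternative beats it.
Others report (5, 9): truth gives 0; no alternative beats it.
(Checking all 25 profiles: 10 have a profitable deviation, 15 do not.)

10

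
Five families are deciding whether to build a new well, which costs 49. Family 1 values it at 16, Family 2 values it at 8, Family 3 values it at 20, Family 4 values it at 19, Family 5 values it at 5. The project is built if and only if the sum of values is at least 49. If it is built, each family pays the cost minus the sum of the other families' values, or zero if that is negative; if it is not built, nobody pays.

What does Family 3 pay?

1

Total value 68 ≥ cost 49, so the project is built.
The other families' values sum to 48.
Cost minus that sum is 49 - 48 = 1.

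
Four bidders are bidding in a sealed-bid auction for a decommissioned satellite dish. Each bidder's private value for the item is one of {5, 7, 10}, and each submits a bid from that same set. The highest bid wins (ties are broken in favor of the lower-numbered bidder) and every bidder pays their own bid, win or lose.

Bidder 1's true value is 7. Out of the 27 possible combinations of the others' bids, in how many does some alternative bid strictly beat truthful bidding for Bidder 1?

20

Others bid (5, 5, 5): truth gives 0; bid 5 gives 2 > 0. Violating.
Others bid (5, 5, 10): truth gives -7; bid 10 gives -3 > -7. Violating.
Others bid (5, 7, 10): truth gives -7; bid 10 gives -3 > -7. Violating.
Others bid (5, 10, 5): truth gives -7; bid 10 gives -3 > -7. Violating.
Others bid (5, 5, 7): truth gives 0; no alternative beats it.
Others bid (5, 7, 5): truth gives 0; no alternative beats it.
(Checking all 27 profiles: 20 have a profitable deviation, 7 do not.)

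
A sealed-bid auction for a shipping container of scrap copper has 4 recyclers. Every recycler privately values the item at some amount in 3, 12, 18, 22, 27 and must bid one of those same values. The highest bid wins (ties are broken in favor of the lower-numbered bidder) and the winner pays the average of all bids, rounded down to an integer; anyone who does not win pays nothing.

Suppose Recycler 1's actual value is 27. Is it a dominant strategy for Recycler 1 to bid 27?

Consider the case where Recycler 2 bids 3, Recycler 3 bids 3 and Recycler 4 bids 3.
Truthful bid 27: wins, pays 9, utility 27 - 9 = 18.
Bid 3 instead: wins, pays 3, utility 27 - 3 = 24.
Since 24 > 18, bidding 3 is strictly better here, so truthful bidding is not dominant.

No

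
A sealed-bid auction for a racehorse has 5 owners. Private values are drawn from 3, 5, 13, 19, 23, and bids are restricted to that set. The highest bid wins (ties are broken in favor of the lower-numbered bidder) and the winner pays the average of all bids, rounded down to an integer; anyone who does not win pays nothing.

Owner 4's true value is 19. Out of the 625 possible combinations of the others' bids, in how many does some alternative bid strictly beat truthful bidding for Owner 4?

231

Others bid (3, 3, 3, 3): truth gives 13; bid 5 gives 16 > 13. Violating.
Others bid (3, 3, 3, 5): truth gives 13; bid 5 gives 16 > 13. Violating.
Others bid (3, 3, 3, 13): truth gives 11; bid 13 gives 12 > 11. Violating.
Others bid (3, 3, 3, 23): truth gives 0; bid 23 gives 8 > 0. Violating.
Others bid (3, 3, 3, 19): truth gives 10; no alternative beats it.
Others bid (3, 3, 5, 19): truth gives 10; no alternative beats it.
(Checking all 625 profiles: 231 have a profitable deviation, 394 do not.)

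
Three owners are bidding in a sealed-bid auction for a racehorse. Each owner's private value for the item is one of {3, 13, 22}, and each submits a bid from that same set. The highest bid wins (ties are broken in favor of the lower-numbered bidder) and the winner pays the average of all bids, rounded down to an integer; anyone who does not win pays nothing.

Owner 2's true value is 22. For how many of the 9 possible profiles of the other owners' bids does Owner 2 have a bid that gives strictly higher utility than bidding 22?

2

Others bid (3, 3): truth gives 13; bid 13 gives 16 > 13. Violating.
Others bid (3, 13): truth gives 10; bid 13 gives 13 > 10. Violating.
Others bid (3, 22): truth gives 7; no alternative beats it.
Others bid (13, 3): truth gives 10; no alternative beats it.
(Checking all 9 profiles: 2 have a profitable deviation, 7 do not.)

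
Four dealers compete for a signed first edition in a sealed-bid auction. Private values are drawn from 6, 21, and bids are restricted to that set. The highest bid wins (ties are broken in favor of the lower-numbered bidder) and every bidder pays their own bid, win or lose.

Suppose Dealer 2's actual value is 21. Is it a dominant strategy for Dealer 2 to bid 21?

No

Consider the case where Dealer 1 bids 21, Dealer 3 bids 6 and Dealer 4 bids 6.
Truthful bid 21: loses but pays 21, utility -21.
Bid 6 instead: loses but pays 6, utility -6.
Since -6 > -21, bidding 6 is strictly better here, so truthful bidding is not dominant.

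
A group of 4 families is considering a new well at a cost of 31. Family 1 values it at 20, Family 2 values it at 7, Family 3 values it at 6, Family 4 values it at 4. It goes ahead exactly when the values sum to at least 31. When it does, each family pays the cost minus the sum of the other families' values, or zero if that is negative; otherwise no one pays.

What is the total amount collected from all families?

Total value 37 ≥ cost 31, so it is built.
Family 1: others sum to 17; max(0, 31 - 17) = 14.
Family 2: others sum to 30; max(0, 31 - 30) = 1.
Family 3: others sum to 31; max(0, 31 - 31) = 0.
Family 4: others sum to 33; max(0, 31 - 33) = 0.
Total collected = 14 + 1 + 0 + 0 = 15.

15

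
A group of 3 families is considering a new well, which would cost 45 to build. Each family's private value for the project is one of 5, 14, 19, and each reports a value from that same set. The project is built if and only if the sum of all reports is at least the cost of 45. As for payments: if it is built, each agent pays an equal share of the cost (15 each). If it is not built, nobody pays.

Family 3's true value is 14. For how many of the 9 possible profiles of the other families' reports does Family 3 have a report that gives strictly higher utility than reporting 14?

3

Others report (14, 19): truth gives -1; report 5 gives 0 > -1. Violating.
Others report (19, 14): truth gives -1; report 5 gives 0 > -1. Violating.
Others report (19, 19): truth gives -1; report 5 gives 0 > -1. Violating.
Others report (5, 5): truth gives 0; no alternative beats it.
Others report (5, 14): truth gives 0; no alternative beats it.
(Checking all 9 profiles: 3 have a profitable deviation, 6 do not.)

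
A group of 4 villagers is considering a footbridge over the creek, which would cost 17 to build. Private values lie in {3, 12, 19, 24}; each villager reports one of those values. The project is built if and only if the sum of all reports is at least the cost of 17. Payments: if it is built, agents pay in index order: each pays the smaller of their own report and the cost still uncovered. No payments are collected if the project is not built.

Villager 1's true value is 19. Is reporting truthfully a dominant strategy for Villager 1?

Consider the case where Villager 2 reports 3, Villager 3 reports 3 and Villager 4 reports 3.
Truthful report 19: project built, pays 17, utility 19 - 17 = 2.
Report 12 instead: project built, pays 12, utility 19 - 12 = 7.
Since 7 > 2, reporting 12 is strictly better here, so truthful reporting is not dominant.

No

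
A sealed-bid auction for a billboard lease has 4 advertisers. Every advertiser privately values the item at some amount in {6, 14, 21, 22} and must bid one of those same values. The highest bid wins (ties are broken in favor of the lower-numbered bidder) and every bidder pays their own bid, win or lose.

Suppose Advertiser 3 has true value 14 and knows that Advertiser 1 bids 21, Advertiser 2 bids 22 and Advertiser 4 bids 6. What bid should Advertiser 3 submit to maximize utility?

6

Bid 6: loses but pays 6, utility -6.
Bid 14: loses but pays 14, utility -14.
Bid 21: loses but pays 21, utility -21.
Bid 22: loses but pays 22, utility -22.
The best choice is 6 with utility -6.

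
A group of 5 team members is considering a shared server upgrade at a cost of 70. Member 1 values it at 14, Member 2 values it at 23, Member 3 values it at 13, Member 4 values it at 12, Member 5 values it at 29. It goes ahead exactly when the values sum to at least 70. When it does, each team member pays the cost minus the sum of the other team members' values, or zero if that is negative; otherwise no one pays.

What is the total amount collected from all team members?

10

Total value 91 ≥ cost 70, so it is built.
Member 1: others sum to 77; max(0, 70 - 77) = 0.
Member 2: others sum to 68; max(0, 70 - 68) = 2.
Member 3: others sum to 78; max(0, 70 - 78) = 0.
Member 4: others sum to 79; max(0, 70 - 79) = 0.
Member 5: others sum to 62; max(0, 70 - 62) = 8.
Total collected = 0 + 2 + 0 + 0 + 8 = 10.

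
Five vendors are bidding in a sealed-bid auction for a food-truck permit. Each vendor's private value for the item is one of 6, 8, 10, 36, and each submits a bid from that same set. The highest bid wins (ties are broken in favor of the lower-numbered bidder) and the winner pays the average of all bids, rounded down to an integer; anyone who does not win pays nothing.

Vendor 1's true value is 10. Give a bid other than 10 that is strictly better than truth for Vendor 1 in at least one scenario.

Suppose Vendor 2 bids 6, Vendor 3 bids 6, Vendor 4 bids 6 and Vendor 5 bids 8.
Bid 10: wins, pays 7, utility 10 - 7 = 3.
Bid 8: wins, pays 6, utility 10 - 6 = 4.
So bidding 8 beats truth here (4 > 3).

8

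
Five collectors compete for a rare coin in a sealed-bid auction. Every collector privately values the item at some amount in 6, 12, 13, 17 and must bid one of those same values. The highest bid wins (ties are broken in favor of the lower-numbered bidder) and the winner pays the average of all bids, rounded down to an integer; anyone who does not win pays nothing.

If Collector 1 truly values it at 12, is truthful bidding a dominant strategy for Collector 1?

Consider the case where Collector 2 bids 6, Collector 3 bids 6, Collector 4 bids 6 and Collector 5 bids 6.
Truthful bid 12: wins, pays 7, utility 12 - 7 = 5.
Bid 6 instead: wins, pays 6, utility 12 - 6 = 6.
Since 6 > 5, bidding 6 is strictly better here, so truthful bidding is not dominant.

No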